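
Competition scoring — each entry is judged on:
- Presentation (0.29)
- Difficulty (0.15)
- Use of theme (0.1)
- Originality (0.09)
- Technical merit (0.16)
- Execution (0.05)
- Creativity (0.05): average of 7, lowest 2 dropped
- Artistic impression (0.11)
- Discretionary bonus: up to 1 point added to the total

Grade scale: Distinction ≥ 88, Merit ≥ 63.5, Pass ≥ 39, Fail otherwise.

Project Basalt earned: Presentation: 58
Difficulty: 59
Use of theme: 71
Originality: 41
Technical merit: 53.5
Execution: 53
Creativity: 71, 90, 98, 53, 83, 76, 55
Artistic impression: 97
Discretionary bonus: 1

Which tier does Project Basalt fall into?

Merit

Creativity: drop 53, 55 → average of remaining 5 = 418/5 = 83.6
Weighted total:
  Presentation 58 × 0.29 = 16.82
  Difficulty 59 × 0.15 = 8.85
  Use of theme 71 × 0.1 = 7.1
  Originality 41 × 0.09 = 3.69
  Technical merit 53.5 × 0.16 = 8.56
  Execution 53 × 0.05 = 2.65
  Creativity 83.6 × 0.05 = 4.18
  Artistic impression 97 × 0.11 = 10.67
Sum = 62.52
Discretionary bonus: 62.52 + 1 = 63.52
63.52 is ≥ 63.5 and < 88 → Merit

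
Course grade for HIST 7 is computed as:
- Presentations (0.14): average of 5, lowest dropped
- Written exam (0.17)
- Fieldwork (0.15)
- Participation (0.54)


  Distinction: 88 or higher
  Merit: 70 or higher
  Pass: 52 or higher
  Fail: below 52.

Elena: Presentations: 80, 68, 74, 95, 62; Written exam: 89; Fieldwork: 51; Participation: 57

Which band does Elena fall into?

Presentations: drop 62 → average of remaining 4 = 317/4 = 79.25
Weighted total:
  Presentations 79.25 × 0.14 = 11.095
  Written exam 89 × 0.17 = 15.13
  Fieldwork 51 × 0.15 = 7.65
  Participation 57 × 0.54 = 30.78
Sum = 64.655
64.655 is ≥ 52 and < 70 → Pass

Pass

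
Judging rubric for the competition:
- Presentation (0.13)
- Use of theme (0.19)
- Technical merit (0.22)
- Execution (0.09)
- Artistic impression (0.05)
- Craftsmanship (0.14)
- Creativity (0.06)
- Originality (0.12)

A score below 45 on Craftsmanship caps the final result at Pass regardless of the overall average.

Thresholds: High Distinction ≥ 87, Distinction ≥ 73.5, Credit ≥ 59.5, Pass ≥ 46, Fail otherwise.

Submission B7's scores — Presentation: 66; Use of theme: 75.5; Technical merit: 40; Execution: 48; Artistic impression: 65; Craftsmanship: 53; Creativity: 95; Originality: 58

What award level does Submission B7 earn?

Pass

Craftsmanship score 53 ≥ 45: minimum met.
Weighted total:
  Presentation 66 × 0.13 = 8.58
  Use of theme 75.5 × 0.19 = 14.345
  Technical merit 40 × 0.22 = 8.8
  Execution 48 × 0.09 = 4.32
  Artistic impression 65 × 0.05 = 3.25
  Craftsmanship 53 × 0.14 = 7.42
  Creativity 95 × 0.06 = 5.7
  Originality 58 × 0.12 = 6.96
Sum = 59.375
59.375 is ≥ 46 and < 59.5 → Pass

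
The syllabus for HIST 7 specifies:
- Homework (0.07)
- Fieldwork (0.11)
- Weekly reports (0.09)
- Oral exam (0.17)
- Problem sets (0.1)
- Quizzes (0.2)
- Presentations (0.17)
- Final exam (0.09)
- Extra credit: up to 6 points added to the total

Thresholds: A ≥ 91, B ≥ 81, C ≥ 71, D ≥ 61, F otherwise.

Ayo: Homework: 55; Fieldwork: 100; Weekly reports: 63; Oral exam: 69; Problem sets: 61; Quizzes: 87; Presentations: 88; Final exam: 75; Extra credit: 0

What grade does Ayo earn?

C

Weighted total:
  Homework 55 × 0.07 = 3.85
  Fieldwork 100 × 0.11 = 11
  Weekly reports 63 × 0.09 = 5.67
  Oral exam 69 × 0.17 = 11.73
  Problem sets 61 × 0.1 = 6.1
  Quizzes 87 × 0.2 = 17.4
  Presentations 88 × 0.17 = 14.96
  Final exam 75 × 0.09 = 6.75
Sum = 77.46
Extra credit: 77.46 + 0 = 77.46
77.46 is ≥ 71 and < 81 → C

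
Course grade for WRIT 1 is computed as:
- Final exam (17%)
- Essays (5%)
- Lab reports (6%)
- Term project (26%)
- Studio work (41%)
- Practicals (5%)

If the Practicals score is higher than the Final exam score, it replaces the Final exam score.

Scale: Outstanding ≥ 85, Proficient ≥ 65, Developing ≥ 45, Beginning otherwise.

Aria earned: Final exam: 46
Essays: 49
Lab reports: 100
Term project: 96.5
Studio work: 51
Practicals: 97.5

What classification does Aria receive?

Proficient

Practicals (97.5) > Final exam (46), so Final exam counts as 97.5.
Weighted total:
  Final exam 97.5 × 0.17 = 16.575
  Essays 49 × 0.05 = 2.45
  Lab reports 100 × 0.06 = 6
  Term project 96.5 × 0.26 = 25.09
  Studio work 51 × 0.41 = 20.91
  Practicals 97.5 × 0.05 = 4.875
Sum = 75.9
75.9 is ≥ 65 and < 85 → Proficient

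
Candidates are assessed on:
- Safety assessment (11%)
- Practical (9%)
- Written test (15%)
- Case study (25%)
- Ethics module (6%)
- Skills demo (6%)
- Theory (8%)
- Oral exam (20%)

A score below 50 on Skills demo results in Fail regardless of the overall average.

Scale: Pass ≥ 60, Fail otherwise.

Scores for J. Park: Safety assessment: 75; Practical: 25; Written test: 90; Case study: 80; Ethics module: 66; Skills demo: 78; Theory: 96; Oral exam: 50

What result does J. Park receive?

Skills demo score 78 ≥ 50: minimum met.
Weighted total:
  Safety assessment 75 × 0.11 = 8.25
  Practical 25 × 0.09 = 2.25
  Written test 90 × 0.15 = 13.5
  Case study 80 × 0.25 = 20
  Ethics module 66 × 0.06 = 3.96
  Skills demo 78 × 0.06 = 4.68
  Theory 96 × 0.08 = 7.68
  Oral exam 50 × 0.2 = 10
Sum = 70.32
70.32 ≥ 60 → Pass

Pass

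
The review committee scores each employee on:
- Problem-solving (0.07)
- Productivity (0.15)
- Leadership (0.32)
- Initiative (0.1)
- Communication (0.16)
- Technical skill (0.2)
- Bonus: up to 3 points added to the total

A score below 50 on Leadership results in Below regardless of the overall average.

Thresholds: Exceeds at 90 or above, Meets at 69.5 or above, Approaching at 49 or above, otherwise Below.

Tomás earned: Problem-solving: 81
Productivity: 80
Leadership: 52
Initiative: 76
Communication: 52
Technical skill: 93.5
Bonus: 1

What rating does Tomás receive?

Leadership score 52 ≥ 50: minimum met.
Weighted total:
  Problem-solving 81 × 0.07 = 5.67
  Productivity 80 × 0.15 = 12
  Leadership 52 × 0.32 = 16.64
  Initiative 76 × 0.1 = 7.6
  Communication 52 × 0.16 = 8.32
  Technical skill 93.5 × 0.2 = 18.7
Sum = 68.93
Bonus: 68.93 + 1 = 69.93
69.93 is ≥ 69.5 and < 90 → Meets

Meets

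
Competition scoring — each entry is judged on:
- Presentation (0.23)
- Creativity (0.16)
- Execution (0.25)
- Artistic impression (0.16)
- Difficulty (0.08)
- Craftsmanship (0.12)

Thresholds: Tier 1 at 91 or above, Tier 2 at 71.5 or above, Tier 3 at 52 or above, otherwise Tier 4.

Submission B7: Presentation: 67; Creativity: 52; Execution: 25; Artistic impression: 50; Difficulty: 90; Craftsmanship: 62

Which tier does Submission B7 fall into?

Weighted total:
  Presentation 67 × 0.23 = 15.41
  Creativity 52 × 0.16 = 8.32
  Execution 25 × 0.25 = 6.25
  Artistic impression 50 × 0.16 = 8
  Difficulty 90 × 0.08 = 7.2
  Craftsmanship 62 × 0.12 = 7.44
Sum = 52.62
52.62 is ≥ 52 and < 71.5 → Tier 3

Tier 3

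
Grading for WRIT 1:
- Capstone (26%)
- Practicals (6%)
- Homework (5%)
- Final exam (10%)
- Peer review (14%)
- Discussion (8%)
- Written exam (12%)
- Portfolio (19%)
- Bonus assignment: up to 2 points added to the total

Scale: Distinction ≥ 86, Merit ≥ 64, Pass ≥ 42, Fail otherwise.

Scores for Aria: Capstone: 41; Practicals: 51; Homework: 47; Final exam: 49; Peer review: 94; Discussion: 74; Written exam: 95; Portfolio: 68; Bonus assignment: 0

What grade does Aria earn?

Weighted total:
  Capstone 41 × 0.26 = 10.66
  Practicals 51 × 0.06 = 3.06
  Homework 47 × 0.05 = 2.35
  Final exam 49 × 0.1 = 4.9
  Peer review 94 × 0.14 = 13.16
  Discussion 74 × 0.08 = 5.92
  Written exam 95 × 0.12 = 11.4
  Portfolio 68 × 0.19 = 12.92
Sum = 64.37
Bonus assignment: 64.37 + 0 = 64.37
64.37 is ≥ 64 and < 86 → Merit

Merit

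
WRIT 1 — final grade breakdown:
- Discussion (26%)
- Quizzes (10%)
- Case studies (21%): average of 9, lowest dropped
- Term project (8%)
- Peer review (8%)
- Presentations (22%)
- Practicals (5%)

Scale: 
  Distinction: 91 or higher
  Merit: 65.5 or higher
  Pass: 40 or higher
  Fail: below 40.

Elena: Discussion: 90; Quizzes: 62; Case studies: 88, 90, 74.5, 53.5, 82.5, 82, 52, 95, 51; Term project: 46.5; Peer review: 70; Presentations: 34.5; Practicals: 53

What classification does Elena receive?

Case studies: drop 51 → average of remaining 8 = 617.5/8 = 77.1875
Weighted total:
  Discussion 90 × 0.26 = 23.4
  Quizzes 62 × 0.1 = 6.2
  Case studies 77.1875 × 0.21 = 16.209375
  Term project 46.5 × 0.08 = 3.72
  Peer review 70 × 0.08 = 5.6
  Presentations 34.5 × 0.22 = 7.59
  Practicals 53 × 0.05 = 2.65
Sum = 65.369375
65.369375 is ≥ 40 and < 65.5 → Pass

Pass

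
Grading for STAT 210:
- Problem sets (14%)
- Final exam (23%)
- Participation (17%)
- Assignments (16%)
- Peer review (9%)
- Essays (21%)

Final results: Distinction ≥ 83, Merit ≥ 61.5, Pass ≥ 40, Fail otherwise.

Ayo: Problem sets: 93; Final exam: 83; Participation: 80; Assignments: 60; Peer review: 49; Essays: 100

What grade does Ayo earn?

Weighted total:
  Problem sets 93 × 0.14 = 13.02
  Final exam 83 × 0.23 = 19.09
  Participation 80 × 0.17 = 13.6
  Assignments 60 × 0.16 = 9.6
  Peer review 49 × 0.09 = 4.41
  Essays 100 × 0.21 = 21
Sum = 80.72
80.72 is ≥ 61.5 and < 83 → Merit

Merit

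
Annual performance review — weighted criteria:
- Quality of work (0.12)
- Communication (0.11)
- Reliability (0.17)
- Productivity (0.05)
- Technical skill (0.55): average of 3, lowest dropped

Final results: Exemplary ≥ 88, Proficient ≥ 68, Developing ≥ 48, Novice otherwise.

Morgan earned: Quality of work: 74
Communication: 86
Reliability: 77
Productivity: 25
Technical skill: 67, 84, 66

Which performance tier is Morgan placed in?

Proficient

Technical skill: drop 66 → average of remaining 2 = 151/2 = 75.5
Weighted total:
  Quality of work 74 × 0.12 = 8.88
  Communication 86 × 0.11 = 9.46
  Reliability 77 × 0.17 = 13.09
  Productivity 25 × 0.05 = 1.25
  Technical skill 75.5 × 0.55 = 41.525
Sum = 74.205
74.205 is ≥ 68 and < 88 → Proficient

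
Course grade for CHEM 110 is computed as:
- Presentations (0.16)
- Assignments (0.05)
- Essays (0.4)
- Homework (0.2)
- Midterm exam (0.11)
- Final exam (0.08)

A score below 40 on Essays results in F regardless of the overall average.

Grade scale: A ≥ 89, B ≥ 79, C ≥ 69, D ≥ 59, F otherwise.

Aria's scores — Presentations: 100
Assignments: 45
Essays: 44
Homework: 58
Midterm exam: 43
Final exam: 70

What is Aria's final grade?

F

Essays score 44 ≥ 40: minimum met.
Weighted total:
  Presentations 100 × 0.16 = 16
  Assignments 45 × 0.05 = 2.25
  Essays 44 × 0.4 = 17.6
  Homework 58 × 0.2 = 11.6
  Midterm exam 43 × 0.11 = 4.73
  Final exam 70 × 0.08 = 5.6
Sum = 57.78
57.78 < 59 → F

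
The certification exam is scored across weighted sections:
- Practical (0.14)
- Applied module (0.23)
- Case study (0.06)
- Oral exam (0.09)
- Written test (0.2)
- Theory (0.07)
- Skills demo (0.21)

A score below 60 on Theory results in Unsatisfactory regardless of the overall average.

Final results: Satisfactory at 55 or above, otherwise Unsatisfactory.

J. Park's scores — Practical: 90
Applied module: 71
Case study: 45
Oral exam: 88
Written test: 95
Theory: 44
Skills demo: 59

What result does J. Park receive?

Unsatisfactory

Theory score 44 < 60: minimum not met.
Weighted total:
  Practical 90 × 0.14 = 12.6
  Applied module 71 × 0.23 = 16.33
  Case study 45 × 0.06 = 2.7
  Oral exam 88 × 0.09 = 7.92
  Written test 95 × 0.2 = 19
  Theory 44 × 0.07 = 3.08
  Skills demo 59 × 0.21 = 12.39
Sum = 74.02
Because the Theory minimum was not met, the result is Unsatisfactory.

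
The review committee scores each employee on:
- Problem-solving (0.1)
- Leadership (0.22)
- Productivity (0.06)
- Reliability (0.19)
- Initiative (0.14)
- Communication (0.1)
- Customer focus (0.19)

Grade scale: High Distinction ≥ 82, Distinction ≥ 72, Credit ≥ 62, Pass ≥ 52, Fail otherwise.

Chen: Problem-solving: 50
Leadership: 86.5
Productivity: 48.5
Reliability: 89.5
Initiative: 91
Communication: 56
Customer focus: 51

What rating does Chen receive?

Weighted total:
  Problem-solving 50 × 0.1 = 5
  Leadership 86.5 × 0.22 = 19.03
  Productivity 48.5 × 0.06 = 2.91
  Reliability 89.5 × 0.19 = 17.005
  Initiative 91 × 0.14 = 12.74
  Communication 56 × 0.1 = 5.6
  Customer focus 51 × 0.19 = 9.69
Sum = 71.975
71.975 is ≥ 62 and < 72 → Credit

Credit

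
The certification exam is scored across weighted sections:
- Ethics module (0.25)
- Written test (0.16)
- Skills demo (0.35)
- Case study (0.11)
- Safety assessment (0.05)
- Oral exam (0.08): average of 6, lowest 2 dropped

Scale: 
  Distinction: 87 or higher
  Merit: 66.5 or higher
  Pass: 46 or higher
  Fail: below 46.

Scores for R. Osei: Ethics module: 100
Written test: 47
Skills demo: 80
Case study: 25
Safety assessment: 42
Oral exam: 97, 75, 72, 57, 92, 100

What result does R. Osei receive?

Oral exam: drop 57, 72 → average of remaining 4 = 364/4 = 91
Weighted total:
  Ethics module 100 × 0.25 = 25
  Written test 47 × 0.16 = 7.52
  Skills demo 80 × 0.35 = 28
  Case study 25 × 0.11 = 2.75
  Safety assessment 42 × 0.05 = 2.1
  Oral exam 91 × 0.08 = 7.28
Sum = 72.65
72.65 is ≥ 66.5 and < 87 → Merit

Merit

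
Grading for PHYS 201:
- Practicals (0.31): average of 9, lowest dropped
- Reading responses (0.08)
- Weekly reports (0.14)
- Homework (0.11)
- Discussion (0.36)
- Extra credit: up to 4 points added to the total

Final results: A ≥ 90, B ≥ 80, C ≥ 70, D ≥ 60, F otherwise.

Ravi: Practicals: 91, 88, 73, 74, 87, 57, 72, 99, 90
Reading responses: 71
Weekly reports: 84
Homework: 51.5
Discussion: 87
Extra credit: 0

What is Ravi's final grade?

B

Practicals: drop 57 → average of remaining 8 = 674/8 = 84.25
Weighted total:
  Practicals 84.25 × 0.31 = 26.1175
  Reading responses 71 × 0.08 = 5.68
  Weekly reports 84 × 0.14 = 11.76
  Homework 51.5 × 0.11 = 5.665
  Discussion 87 × 0.36 = 31.32
Sum = 80.5425
Extra credit: 80.5425 + 0 = 80.5425
80.5425 is ≥ 80 and < 90 → B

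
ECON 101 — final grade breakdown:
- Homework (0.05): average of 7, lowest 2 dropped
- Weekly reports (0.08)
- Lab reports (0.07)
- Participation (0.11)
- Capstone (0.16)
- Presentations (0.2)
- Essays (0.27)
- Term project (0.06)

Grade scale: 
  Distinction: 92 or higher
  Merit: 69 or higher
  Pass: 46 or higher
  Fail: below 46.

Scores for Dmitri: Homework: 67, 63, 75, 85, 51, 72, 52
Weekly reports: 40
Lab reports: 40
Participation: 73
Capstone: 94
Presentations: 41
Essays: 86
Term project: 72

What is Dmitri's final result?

Pass

Homework: drop 51, 52 → average of remaining 5 = 362/5 = 72.4
Weighted total:
  Homework 72.4 × 0.05 = 3.62
  Weekly reports 40 × 0.08 = 3.2
  Lab reports 40 × 0.07 = 2.8
  Participation 73 × 0.11 = 8.03
  Capstone 94 × 0.16 = 15.04
  Presentations 41 × 0.2 = 8.2
  Essays 86 × 0.27 = 23.22
  Term project 72 × 0.06 = 4.32
Sum = 68.43
68.43 is ≥ 46 and < 69 → Pass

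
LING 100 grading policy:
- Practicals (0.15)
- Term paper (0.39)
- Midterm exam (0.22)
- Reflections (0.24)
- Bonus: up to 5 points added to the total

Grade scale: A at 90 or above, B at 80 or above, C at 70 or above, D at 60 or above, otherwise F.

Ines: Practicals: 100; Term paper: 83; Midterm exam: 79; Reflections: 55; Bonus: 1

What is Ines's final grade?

Weighted total:
  Practicals 100 × 0.15 = 15
  Term paper 83 × 0.39 = 32.37
  Midterm exam 79 × 0.22 = 17.38
  Reflections 55 × 0.24 = 13.2
Sum = 77.95
Bonus: 77.95 + 1 = 78.95
78.95 is ≥ 70 and < 80 → C

C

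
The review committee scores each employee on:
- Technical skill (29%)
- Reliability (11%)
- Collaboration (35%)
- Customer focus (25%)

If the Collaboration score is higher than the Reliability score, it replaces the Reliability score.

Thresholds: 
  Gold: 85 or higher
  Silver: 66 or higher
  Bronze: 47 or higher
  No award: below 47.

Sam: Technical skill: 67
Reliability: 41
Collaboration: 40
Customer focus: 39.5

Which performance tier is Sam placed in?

Collaboration (40) ≤ Reliability (41), so Reliability stays at 41.
Weighted total:
  Technical skill 67 × 0.29 = 19.43
  Reliability 41 × 0.11 = 4.51
  Collaboration 40 × 0.35 = 14
  Customer focus 39.5 × 0.25 = 9.875
Sum = 47.815
47.815 is ≥ 47 and < 66 → Bronze

Bronze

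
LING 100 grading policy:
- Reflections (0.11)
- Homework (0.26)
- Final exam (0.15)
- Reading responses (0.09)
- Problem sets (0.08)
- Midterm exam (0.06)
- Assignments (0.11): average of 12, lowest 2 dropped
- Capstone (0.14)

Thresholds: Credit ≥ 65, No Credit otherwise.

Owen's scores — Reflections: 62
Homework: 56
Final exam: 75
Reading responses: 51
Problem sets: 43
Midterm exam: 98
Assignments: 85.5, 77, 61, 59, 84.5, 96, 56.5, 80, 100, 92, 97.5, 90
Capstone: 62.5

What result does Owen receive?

No Credit

Assignments: drop 56.5, 59 → average of remaining 10 = 863.5/10 = 86.35
Weighted total:
  Reflections 62 × 0.11 = 6.82
  Homework 56 × 0.26 = 14.56
  Final exam 75 × 0.15 = 11.25
  Reading responses 51 × 0.09 = 4.59
  Problem sets 43 × 0.08 = 3.44
  Midterm exam 98 × 0.06 = 5.88
  Assignments 86.35 × 0.11 = 9.4985
  Capstone 62.5 × 0.14 = 8.75
Sum = 64.7885
64.7885 < 65 → No Credit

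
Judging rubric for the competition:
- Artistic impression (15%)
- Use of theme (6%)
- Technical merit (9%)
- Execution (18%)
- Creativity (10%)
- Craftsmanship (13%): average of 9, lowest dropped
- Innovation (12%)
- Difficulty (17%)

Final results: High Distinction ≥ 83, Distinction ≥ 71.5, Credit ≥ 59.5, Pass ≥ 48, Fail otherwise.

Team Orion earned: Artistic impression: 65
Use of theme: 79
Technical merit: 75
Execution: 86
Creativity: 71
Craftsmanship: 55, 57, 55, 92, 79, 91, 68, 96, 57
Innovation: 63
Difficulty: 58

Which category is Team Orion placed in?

Craftsmanship: drop 55 → average of remaining 8 = 595/8 = 74.375
Weighted total:
  Artistic impression 65 × 0.15 = 9.75
  Use of theme 79 × 0.06 = 4.74
  Technical merit 75 × 0.09 = 6.75
  Execution 86 × 0.18 = 15.48
  Creativity 71 × 0.1 = 7.1
  Craftsmanship 74.375 × 0.13 = 9.66875
  Innovation 63 × 0.12 = 7.56
  Difficulty 58 × 0.17 = 9.86
Sum = 70.90875
70.90875 is ≥ 59.5 and < 71.5 → Credit

Credit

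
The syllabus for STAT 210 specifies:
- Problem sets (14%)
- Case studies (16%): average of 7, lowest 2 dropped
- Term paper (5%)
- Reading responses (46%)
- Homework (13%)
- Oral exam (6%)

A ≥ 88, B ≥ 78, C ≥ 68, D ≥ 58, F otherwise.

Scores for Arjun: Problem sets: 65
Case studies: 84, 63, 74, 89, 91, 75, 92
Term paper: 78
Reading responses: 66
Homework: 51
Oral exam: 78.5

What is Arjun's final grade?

C

Case studies: drop 63, 74 → average of remaining 5 = 431/5 = 86.2
Weighted total:
  Problem sets 65 × 0.14 = 9.1
  Case studies 86.2 × 0.16 = 13.792
  Term paper 78 × 0.05 = 3.9
  Reading responses 66 × 0.46 = 30.36
  Homework 51 × 0.13 = 6.63
  Oral exam 78.5 × 0.06 = 4.71
Sum = 68.492
68.492 is ≥ 68 and < 78 → C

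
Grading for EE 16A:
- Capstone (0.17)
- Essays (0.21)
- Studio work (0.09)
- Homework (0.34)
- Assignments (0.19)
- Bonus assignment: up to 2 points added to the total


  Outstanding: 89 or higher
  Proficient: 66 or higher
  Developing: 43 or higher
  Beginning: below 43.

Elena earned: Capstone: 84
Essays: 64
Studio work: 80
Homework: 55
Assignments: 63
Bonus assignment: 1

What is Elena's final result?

Weighted total:
  Capstone 84 × 0.17 = 14.28
  Essays 64 × 0.21 = 13.44
  Studio work 80 × 0.09 = 7.2
  Homework 55 × 0.34 = 18.7
  Assignments 63 × 0.19 = 11.97
Sum = 65.59
Bonus assignment: 65.59 + 1 = 66.59
66.59 is ≥ 66 and < 89 → Proficient

Proficient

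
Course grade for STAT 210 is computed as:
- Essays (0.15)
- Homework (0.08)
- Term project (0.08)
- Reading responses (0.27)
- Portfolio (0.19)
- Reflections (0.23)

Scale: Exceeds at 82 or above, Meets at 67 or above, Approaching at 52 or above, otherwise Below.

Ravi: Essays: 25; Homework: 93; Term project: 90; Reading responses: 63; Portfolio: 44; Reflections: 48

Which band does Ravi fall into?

Approaching

Weighted total:
  Essays 25 × 0.15 = 3.75
  Homework 93 × 0.08 = 7.44
  Term project 90 × 0.08 = 7.2
  Reading responses 63 × 0.27 = 17.01
  Portfolio 44 × 0.19 = 8.36
  Reflections 48 × 0.23 = 11.04
Sum = 54.8
54.8 is ≥ 52 and < 67 → Approaching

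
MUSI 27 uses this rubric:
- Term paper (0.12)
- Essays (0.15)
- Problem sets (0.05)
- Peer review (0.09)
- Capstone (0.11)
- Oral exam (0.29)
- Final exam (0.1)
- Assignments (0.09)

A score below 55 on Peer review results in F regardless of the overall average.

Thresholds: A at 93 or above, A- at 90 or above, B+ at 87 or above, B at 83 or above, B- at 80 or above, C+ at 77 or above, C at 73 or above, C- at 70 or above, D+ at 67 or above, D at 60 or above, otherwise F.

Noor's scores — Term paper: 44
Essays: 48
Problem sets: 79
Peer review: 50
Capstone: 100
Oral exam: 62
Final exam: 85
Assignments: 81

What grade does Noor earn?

F

Peer review score 50 < 55: minimum not met.
Weighted total:
  Term paper 44 × 0.12 = 5.28
  Essays 48 × 0.15 = 7.2
  Problem sets 79 × 0.05 = 3.95
  Peer review 50 × 0.09 = 4.5
  Capstone 100 × 0.11 = 11
  Oral exam 62 × 0.29 = 17.98
  Final exam 85 × 0.1 = 8.5
  Assignments 81 × 0.09 = 7.29
Sum = 65.7
Because the Peer review minimum was not met, the result is F.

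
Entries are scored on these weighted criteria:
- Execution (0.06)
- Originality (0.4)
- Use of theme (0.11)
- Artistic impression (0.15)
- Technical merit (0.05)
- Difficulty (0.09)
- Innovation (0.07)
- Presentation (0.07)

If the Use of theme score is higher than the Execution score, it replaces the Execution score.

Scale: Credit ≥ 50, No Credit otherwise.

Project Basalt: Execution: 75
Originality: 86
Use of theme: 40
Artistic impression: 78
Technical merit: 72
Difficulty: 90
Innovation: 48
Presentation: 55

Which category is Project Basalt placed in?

Use of theme (40) ≤ Execution (75), so Execution stays at 75.
Weighted total:
  Execution 75 × 0.06 = 4.5
  Originality 86 × 0.4 = 34.4
  Use of theme 40 × 0.11 = 4.4
  Artistic impression 78 × 0.15 = 11.7
  Technical merit 72 × 0.05 = 3.6
  Difficulty 90 × 0.09 = 8.1
  Innovation 48 × 0.07 = 3.36
  Presentation 55 × 0.07 = 3.85
Sum = 73.91
73.91 ≥ 50 → Credit

Credit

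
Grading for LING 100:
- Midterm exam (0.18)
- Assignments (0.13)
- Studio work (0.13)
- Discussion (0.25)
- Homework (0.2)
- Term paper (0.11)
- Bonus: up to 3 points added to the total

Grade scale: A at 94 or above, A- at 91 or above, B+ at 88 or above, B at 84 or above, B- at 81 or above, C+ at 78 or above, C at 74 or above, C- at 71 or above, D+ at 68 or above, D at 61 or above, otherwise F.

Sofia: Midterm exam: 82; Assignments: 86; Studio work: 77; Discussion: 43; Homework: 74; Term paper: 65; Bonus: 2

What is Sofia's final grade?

Weighted total:
  Midterm exam 82 × 0.18 = 14.76
  Assignments 86 × 0.13 = 11.18
  Studio work 77 × 0.13 = 10.01
  Discussion 43 × 0.25 = 10.75
  Homework 74 × 0.2 = 14.8
  Term paper 65 × 0.11 = 7.15
Sum = 68.65
Bonus: 68.65 + 2 = 70.65
70.65 is ≥ 68 and < 71 → D+

D+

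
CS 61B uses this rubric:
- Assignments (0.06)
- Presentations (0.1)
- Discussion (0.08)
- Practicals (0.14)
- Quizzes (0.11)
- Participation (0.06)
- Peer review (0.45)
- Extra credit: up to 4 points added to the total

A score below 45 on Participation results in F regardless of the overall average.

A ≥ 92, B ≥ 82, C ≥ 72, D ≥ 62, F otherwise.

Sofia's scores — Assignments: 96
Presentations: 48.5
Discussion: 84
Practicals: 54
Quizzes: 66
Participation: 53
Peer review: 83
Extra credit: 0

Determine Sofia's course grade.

C

Participation score 53 ≥ 45: minimum met.
Weighted total:
  Assignments 96 × 0.06 = 5.76
  Presentations 48.5 × 0.1 = 4.85
  Discussion 84 × 0.08 = 6.72
  Practicals 54 × 0.14 = 7.56
  Quizzes 66 × 0.11 = 7.26
  Participation 53 × 0.06 = 3.18
  Peer review 83 × 0.45 = 37.35
Sum = 72.68
Extra credit: 72.68 + 0 = 72.68
72.68 is ≥ 72 and < 82 → C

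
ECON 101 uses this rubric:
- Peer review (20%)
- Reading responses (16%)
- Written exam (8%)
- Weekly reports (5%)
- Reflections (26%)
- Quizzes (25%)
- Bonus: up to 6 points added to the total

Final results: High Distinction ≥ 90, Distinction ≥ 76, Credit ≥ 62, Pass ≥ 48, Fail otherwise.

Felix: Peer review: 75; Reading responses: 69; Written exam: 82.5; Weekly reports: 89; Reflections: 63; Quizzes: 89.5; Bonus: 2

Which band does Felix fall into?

Distinction

Weighted total:
  Peer review 75 × 0.2 = 15
  Reading responses 69 × 0.16 = 11.04
  Written exam 82.5 × 0.08 = 6.6
  Weekly reports 89 × 0.05 = 4.45
  Reflections 63 × 0.26 = 16.38
  Quizzes 89.5 × 0.25 = 22.375
Sum = 75.845
Bonus: 75.845 + 2 = 77.845
77.845 is ≥ 76 and < 90 → Distinction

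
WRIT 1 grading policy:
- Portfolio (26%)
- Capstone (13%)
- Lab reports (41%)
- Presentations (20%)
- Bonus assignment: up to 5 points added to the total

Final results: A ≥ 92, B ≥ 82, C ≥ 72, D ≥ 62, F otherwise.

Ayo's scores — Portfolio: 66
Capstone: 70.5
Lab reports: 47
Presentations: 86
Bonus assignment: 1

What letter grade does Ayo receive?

Weighted total:
  Portfolio 66 × 0.26 = 17.16
  Capstone 70.5 × 0.13 = 9.165
  Lab reports 47 × 0.41 = 19.27
  Presentations 86 × 0.2 = 17.2
Sum = 62.795
Bonus assignment: 62.795 + 1 = 63.795
63.795 is ≥ 62 and < 72 → D

D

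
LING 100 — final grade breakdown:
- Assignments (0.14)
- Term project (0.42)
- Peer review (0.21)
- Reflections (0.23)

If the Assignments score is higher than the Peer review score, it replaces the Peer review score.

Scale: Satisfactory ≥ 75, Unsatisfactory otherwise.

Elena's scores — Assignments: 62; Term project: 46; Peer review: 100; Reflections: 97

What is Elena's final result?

Assignments (62) ≤ Peer review (100), so Peer review stays at 100.
Weighted total:
  Assignments 62 × 0.14 = 8.68
  Term project 46 × 0.42 = 19.32
  Peer review 100 × 0.21 = 21
  Reflections 97 × 0.23 = 22.31
Sum = 71.31
71.31 < 75 → Unsatisfactory

Unsatisfactory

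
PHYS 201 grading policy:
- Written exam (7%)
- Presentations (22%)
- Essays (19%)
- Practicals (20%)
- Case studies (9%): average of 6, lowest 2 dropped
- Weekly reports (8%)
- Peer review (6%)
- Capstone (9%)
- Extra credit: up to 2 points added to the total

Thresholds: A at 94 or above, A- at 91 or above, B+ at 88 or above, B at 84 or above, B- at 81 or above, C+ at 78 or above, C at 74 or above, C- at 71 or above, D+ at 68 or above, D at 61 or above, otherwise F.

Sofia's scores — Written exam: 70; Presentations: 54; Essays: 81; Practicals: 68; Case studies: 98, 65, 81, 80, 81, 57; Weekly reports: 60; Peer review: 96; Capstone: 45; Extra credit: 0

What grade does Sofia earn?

D+

Case studies: drop 57, 65 → average of remaining 4 = 340/4 = 85
Weighted total:
  Written exam 70 × 0.07 = 4.9
  Presentations 54 × 0.22 = 11.88
  Essays 81 × 0.19 = 15.39
  Practicals 68 × 0.2 = 13.6
  Case studies 85 × 0.09 = 7.65
  Weekly reports 60 × 0.08 = 4.8
  Peer review 96 × 0.06 = 5.76
  Capstone 45 × 0.09 = 4.05
Sum = 68.03
Extra credit: 68.03 + 0 = 68.03
68.03 is ≥ 68 and < 71 → D+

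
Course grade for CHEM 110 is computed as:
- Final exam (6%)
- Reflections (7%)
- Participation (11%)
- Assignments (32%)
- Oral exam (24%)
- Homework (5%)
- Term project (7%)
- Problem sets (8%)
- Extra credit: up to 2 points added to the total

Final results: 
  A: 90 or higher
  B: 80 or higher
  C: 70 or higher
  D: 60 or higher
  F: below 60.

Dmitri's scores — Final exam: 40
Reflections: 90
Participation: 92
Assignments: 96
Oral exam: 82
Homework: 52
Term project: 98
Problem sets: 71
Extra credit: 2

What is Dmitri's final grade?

B

Weighted total:
  Final exam 40 × 0.06 = 2.4
  Reflections 90 × 0.07 = 6.3
  Participation 92 × 0.11 = 10.12
  Assignments 96 × 0.32 = 30.72
  Oral exam 82 × 0.24 = 19.68
  Homework 52 × 0.05 = 2.6
  Term project 98 × 0.07 = 6.86
  Problem sets 71 × 0.08 = 5.68
Sum = 84.36
Extra credit: 84.36 + 2 = 86.36
86.36 is ≥ 80 and < 90 → B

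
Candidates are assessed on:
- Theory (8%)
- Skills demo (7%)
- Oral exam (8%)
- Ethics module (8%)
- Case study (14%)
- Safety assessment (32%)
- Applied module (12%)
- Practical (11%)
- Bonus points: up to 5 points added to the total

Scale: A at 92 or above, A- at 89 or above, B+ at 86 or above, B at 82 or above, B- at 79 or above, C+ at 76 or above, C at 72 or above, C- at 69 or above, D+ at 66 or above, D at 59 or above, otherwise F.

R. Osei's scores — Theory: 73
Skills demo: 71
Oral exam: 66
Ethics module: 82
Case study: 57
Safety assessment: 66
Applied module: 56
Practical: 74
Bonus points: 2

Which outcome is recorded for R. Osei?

Weighted total:
  Theory 73 × 0.08 = 5.84
  Skills demo 71 × 0.07 = 4.97
  Oral exam 66 × 0.08 = 5.28
  Ethics module 82 × 0.08 = 6.56
  Case study 57 × 0.14 = 7.98
  Safety assessment 66 × 0.32 = 21.12
  Applied module 56 × 0.12 = 6.72
  Practical 74 × 0.11 = 8.14
Sum = 66.61
Bonus points: 66.61 + 2 = 68.61
68.61 is ≥ 66 and < 69 → D+

D+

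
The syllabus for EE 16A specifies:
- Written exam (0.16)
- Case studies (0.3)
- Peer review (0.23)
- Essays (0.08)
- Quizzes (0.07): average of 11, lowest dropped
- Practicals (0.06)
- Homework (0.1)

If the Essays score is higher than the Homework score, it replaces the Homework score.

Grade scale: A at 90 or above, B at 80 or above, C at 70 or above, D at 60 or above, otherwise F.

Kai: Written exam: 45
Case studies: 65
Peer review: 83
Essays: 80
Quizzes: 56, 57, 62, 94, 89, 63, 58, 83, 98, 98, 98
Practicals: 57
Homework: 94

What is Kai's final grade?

Quizzes: drop 56 → average of remaining 10 = 800/10 = 80
Essays (80) ≤ Homework (94), so Homework stays at 94.
Weighted total:
  Written exam 45 × 0.16 = 7.2
  Case studies 65 × 0.3 = 19.5
  Peer review 83 × 0.23 = 19.09
  Essays 80 × 0.08 = 6.4
  Quizzes 80 × 0.07 = 5.6
  Practicals 57 × 0.06 = 3.42
  Homework 94 × 0.1 = 9.4
Sum = 70.61
70.61 is ≥ 70 and < 80 → C

C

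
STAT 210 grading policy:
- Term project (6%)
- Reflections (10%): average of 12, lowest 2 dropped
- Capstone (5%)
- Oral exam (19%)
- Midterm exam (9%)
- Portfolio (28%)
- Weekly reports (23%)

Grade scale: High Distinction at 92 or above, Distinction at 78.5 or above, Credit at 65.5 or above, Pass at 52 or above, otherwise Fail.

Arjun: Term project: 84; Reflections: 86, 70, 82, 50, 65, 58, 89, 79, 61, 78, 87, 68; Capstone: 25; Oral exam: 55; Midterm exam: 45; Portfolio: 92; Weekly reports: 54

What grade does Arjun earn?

Credit

Reflections: drop 50, 58 → average of remaining 10 = 765/10 = 76.5
Weighted total:
  Term project 84 × 0.06 = 5.04
  Reflections 76.5 × 0.1 = 7.65
  Capstone 25 × 0.05 = 1.25
  Oral exam 55 × 0.19 = 10.45
  Midterm exam 45 × 0.09 = 4.05
  Portfolio 92 × 0.28 = 25.76
  Weekly reports 54 × 0.23 = 12.42
Sum = 66.62
66.62 is ≥ 65.5 and < 78.5 → Credit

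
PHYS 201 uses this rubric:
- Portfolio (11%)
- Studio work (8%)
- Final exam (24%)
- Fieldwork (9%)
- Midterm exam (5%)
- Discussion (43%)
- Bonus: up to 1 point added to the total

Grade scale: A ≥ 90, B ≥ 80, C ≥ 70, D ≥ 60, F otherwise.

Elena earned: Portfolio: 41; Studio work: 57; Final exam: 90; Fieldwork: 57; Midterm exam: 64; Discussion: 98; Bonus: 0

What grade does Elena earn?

B

Weighted total:
  Portfolio 41 × 0.11 = 4.51
  Studio work 57 × 0.08 = 4.56
  Final exam 90 × 0.24 = 21.6
  Fieldwork 57 × 0.09 = 5.13
  Midterm exam 64 × 0.05 = 3.2
  Discussion 98 × 0.43 = 42.14
Sum = 81.14
Bonus: 81.14 + 0 = 81.14
81.14 is ≥ 80 and < 90 → B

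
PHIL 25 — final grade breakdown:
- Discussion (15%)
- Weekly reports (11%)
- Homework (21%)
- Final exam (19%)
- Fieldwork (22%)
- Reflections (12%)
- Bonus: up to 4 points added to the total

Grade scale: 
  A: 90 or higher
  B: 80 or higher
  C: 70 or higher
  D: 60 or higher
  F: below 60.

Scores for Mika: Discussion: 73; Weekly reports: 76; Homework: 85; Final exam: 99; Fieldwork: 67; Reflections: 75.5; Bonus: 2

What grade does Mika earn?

B

Weighted total:
  Discussion 73 × 0.15 = 10.95
  Weekly reports 76 × 0.11 = 8.36
  Homework 85 × 0.21 = 17.85
  Final exam 99 × 0.19 = 18.81
  Fieldwork 67 × 0.22 = 14.74
  Reflections 75.5 × 0.12 = 9.06
Sum = 79.77
Bonus: 79.77 + 2 = 81.77
81.77 is ≥ 80 and < 90 → B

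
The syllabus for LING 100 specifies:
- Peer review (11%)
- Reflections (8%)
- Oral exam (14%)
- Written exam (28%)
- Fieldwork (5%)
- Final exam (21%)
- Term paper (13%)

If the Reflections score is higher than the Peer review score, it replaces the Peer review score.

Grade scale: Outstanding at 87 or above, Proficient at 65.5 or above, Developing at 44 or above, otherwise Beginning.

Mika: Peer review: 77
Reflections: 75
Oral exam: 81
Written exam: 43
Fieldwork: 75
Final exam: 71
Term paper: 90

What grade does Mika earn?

Reflections (75) ≤ Peer review (77), so Peer review stays at 77.
Weighted total:
  Peer review 77 × 0.11 = 8.47
  Reflections 75 × 0.08 = 6
  Oral exam 81 × 0.14 = 11.34
  Written exam 43 × 0.28 = 12.04
  Fieldwork 75 × 0.05 = 3.75
  Final exam 71 × 0.21 = 14.91
  Term paper 90 × 0.13 = 11.7
Sum = 68.21
68.21 is ≥ 65.5 and < 87 → Proficient

Proficient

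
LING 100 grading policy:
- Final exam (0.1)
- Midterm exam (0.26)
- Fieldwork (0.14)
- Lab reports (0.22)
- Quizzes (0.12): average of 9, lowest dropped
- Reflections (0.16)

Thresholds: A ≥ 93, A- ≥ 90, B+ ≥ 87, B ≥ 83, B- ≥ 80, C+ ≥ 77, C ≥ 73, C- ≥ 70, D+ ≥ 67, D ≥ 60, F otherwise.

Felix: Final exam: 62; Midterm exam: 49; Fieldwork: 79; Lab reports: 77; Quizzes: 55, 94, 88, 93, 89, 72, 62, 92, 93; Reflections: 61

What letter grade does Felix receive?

Quizzes: drop 55 → average of remaining 8 = 683/8 = 85.375
Weighted total:
  Final exam 62 × 0.1 = 6.2
  Midterm exam 49 × 0.26 = 12.74
  Fieldwork 79 × 0.14 = 11.06
  Lab reports 77 × 0.22 = 16.94
  Quizzes 85.375 × 0.12 = 10.245
  Reflections 61 × 0.16 = 9.76
Sum = 66.945
66.945 is ≥ 60 and < 67 → D

D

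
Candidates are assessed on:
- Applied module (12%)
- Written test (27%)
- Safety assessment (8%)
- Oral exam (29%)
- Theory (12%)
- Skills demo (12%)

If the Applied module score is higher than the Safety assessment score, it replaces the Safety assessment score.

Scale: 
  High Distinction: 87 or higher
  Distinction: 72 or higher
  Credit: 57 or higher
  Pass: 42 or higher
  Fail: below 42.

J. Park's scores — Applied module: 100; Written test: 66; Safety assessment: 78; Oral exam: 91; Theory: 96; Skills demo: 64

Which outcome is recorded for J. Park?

Distinction

Applied module (100) > Safety assessment (78), so Safety assessment counts as 100.
Weighted total:
  Applied module 100 × 0.12 = 12
  Written test 66 × 0.27 = 17.82
  Safety assessment 100 × 0.08 = 8
  Oral exam 91 × 0.29 = 26.39
  Theory 96 × 0.12 = 11.52
  Skills demo 64 × 0.12 = 7.68
Sum = 83.41
83.41 is ≥ 72 and < 87 → Distinction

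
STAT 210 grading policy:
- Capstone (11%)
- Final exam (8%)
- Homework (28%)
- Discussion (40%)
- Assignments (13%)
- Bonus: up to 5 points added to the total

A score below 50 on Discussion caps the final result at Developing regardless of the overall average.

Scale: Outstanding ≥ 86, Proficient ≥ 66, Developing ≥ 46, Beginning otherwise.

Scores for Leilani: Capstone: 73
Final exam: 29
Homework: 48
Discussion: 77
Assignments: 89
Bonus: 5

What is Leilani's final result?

Proficient

Discussion score 77 ≥ 50: minimum met.
Weighted total:
  Capstone 73 × 0.11 = 8.03
  Final exam 29 × 0.08 = 2.32
  Homework 48 × 0.28 = 13.44
  Discussion 77 × 0.4 = 30.8
  Assignments 89 × 0.13 = 11.57
Sum = 66.16
Bonus: 66.16 + 5 = 71.16
71.16 is ≥ 66 and < 86 → Proficient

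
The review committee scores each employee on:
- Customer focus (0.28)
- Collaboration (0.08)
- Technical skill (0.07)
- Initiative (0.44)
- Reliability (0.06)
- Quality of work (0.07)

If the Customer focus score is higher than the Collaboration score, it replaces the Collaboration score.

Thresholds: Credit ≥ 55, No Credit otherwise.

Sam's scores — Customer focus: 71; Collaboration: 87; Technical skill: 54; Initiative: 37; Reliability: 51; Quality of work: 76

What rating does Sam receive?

Credit

Customer focus (71) ≤ Collaboration (87), so Collaboration stays at 87.
Weighted total:
  Customer focus 71 × 0.28 = 19.88
  Collaboration 87 × 0.08 = 6.96
  Technical skill 54 × 0.07 = 3.78
  Initiative 37 × 0.44 = 16.28
  Reliability 51 × 0.06 = 3.06
  Quality of work 76 × 0.07 = 5.32
Sum = 55.28
55.28 ≥ 55 → Credit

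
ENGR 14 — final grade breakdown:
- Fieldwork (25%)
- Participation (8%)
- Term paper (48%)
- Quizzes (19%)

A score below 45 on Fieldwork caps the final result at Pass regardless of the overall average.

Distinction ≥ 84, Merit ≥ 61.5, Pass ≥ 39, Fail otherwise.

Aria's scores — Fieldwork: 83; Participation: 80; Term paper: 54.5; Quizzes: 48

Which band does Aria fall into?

Merit

Fieldwork score 83 ≥ 45: minimum met.
Weighted total:
  Fieldwork 83 × 0.25 = 20.75
  Participation 80 × 0.08 = 6.4
  Term paper 54.5 × 0.48 = 26.16
  Quizzes 48 × 0.19 = 9.12
Sum = 62.43
62.43 is ≥ 61.5 and < 84 → Merit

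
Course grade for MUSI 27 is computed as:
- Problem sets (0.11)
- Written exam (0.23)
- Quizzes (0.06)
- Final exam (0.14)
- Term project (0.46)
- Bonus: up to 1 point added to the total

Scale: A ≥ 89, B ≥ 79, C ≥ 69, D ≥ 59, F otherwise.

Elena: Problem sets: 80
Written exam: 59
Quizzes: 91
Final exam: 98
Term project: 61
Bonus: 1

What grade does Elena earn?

C

Weighted total:
  Problem sets 80 × 0.11 = 8.8
  Written exam 59 × 0.23 = 13.57
  Quizzes 91 × 0.06 = 5.46
  Final exam 98 × 0.14 = 13.72
  Term project 61 × 0.46 = 28.06
Sum = 69.61
Bonus: 69.61 + 1 = 70.61
70.61 is ≥ 69 and < 79 → C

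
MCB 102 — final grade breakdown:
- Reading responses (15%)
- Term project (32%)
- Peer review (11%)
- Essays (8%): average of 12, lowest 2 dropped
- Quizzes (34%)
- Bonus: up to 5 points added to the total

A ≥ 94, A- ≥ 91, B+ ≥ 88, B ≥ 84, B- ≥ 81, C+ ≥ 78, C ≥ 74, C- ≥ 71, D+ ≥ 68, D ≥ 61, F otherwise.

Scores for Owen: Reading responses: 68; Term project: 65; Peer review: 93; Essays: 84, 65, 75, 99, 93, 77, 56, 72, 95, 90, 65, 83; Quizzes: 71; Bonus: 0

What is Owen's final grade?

C-

Essays: drop 56, 65 → average of remaining 10 = 833/10 = 83.3
Weighted total:
  Reading responses 68 × 0.15 = 10.2
  Term project 65 × 0.32 = 20.8
  Peer review 93 × 0.11 = 10.23
  Essays 83.3 × 0.08 = 6.664
  Quizzes 71 × 0.34 = 24.14
Sum = 72.034
Bonus: 72.034 + 0 = 72.034
72.034 is ≥ 71 and < 74 → C-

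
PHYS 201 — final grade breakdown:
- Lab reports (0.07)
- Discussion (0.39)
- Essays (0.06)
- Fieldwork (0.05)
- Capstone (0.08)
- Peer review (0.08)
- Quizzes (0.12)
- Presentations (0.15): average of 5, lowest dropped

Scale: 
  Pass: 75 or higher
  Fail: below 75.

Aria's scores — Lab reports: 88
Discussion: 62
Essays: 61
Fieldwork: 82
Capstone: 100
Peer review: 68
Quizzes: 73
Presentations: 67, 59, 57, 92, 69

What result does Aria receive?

Fail

Presentations: drop 57 → average of remaining 4 = 287/4 = 71.75
Weighted total:
  Lab reports 88 × 0.07 = 6.16
  Discussion 62 × 0.39 = 24.18
  Essays 61 × 0.06 = 3.66
  Fieldwork 82 × 0.05 = 4.1
  Capstone 100 × 0.08 = 8
  Peer review 68 × 0.08 = 5.44
  Quizzes 73 × 0.12 = 8.76
  Presentations 71.75 × 0.15 = 10.7625
Sum = 71.0625
71.0625 < 75 → Fail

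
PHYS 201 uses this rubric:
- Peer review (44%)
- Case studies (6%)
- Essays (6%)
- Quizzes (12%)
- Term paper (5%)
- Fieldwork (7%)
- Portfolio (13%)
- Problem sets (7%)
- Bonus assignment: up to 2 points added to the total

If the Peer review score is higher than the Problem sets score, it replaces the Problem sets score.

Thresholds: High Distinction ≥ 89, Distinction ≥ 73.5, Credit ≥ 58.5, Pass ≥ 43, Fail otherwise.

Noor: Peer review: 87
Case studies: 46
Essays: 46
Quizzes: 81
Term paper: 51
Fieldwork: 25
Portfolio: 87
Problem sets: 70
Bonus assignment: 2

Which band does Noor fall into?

Distinction

Peer review (87) > Problem sets (70), so Problem sets counts as 87.
Weighted total:
  Peer review 87 × 0.44 = 38.28
  Case studies 46 × 0.06 = 2.76
  Essays 46 × 0.06 = 2.76
  Quizzes 81 × 0.12 = 9.72
  Term paper 51 × 0.05 = 2.55
  Fieldwork 25 × 0.07 = 1.75
  Portfolio 87 × 0.13 = 11.31
  Problem sets 87 × 0.07 = 6.09
Sum = 75.22
Bonus assignment: 75.22 + 2 = 77.22
77.22 is ≥ 73.5 and < 89 → Distinction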